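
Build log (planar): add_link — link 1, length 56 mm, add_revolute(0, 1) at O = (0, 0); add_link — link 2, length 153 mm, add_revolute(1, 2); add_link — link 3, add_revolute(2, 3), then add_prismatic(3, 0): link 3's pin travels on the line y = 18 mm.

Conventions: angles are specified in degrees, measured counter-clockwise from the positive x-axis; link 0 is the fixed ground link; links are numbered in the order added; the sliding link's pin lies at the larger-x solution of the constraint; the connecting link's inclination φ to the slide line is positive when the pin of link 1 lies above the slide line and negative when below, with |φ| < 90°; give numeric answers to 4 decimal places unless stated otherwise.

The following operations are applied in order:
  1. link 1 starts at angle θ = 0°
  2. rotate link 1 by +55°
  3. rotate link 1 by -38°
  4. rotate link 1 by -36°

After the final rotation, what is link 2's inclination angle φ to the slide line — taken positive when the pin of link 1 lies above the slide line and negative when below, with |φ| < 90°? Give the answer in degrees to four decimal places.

geometry: r = 56 mm, L = 153 mm, e = 18 mm; θ starts at 0°
rotate link 1 by +55°: θ ← 0° +55° = 55°
rotate link 1 by -38°: θ ← 55° -38° = 17°
rotate link 1 by -36°: θ ← 17° -36° = -19°
h = r sin θ − e = -18.231817 − 18 = -36.231817
sin φ = h / L = -36.231817 / 153 = -0.23680926
φ = arcsin(-0.23680926) = -13.698296°

-13.6983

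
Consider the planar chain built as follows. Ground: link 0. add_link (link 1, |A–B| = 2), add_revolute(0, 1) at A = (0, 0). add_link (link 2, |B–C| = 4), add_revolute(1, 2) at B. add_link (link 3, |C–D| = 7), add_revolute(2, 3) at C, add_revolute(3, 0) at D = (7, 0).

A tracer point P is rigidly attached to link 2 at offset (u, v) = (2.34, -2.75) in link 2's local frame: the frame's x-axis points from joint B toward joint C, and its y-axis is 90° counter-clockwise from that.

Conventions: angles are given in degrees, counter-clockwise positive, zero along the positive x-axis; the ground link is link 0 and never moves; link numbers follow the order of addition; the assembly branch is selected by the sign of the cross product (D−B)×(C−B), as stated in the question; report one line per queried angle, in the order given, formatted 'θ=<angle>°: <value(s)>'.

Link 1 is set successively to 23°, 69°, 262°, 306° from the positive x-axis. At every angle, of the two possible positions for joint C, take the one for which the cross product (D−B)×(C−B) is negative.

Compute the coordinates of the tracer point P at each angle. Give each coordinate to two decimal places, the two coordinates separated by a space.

A=(0,0), D=(7.00,0)
θ=23°: B = A + 2.00·(cos23°, sin23°) = (1.8410, 0.7815)
θ=23°: |BD| = 5.2178
θ=23°: circle(B,4.00) ∩ circle(D,7.00): a=-0.5533, h=3.9615
θ=23°:   candidates: C₊=(1.8873,4.7812) cross=20.671; C₋=(0.7006,-3.0525) cross=-20.671
θ=23°:   branch - wants cross < 0 → take C=(0.7006,-3.0525) (cross=-20.671)
θ=23°: ex = (C−B)/|BC| = (-0.2851,-0.9585); ey = (0.9585,-0.2851)
θ=23°: P = B + 2.34·ex + -2.75·ey = (-1.4620,-0.6774)
θ=69°: B = A + 2.00·(cos69°, sin69°) = (0.7167, 1.8672)
θ=69°: |BD| = 6.5548
θ=69°: circle(B,4.00) ∩ circle(D,7.00): a=0.7602, h=3.9271
θ=69°:   candidates: C₊=(2.5641,5.4150) cross=25.741; C₋=(0.3268,-2.1138) cross=-25.741
θ=69°:   branch - wants cross < 0 → take C=(0.3268,-2.1138) (cross=-25.741)
θ=69°: ex = (C−B)/|BC| = (-0.0975,-0.9952); ey = (0.9952,-0.0975)
θ=69°: P = B + 2.34·ex + -2.75·ey = (-2.2483,-0.1936)
θ=262°: B = A + 2.00·(cos262°, sin262°) = (-0.2783, -1.9805)
θ=262°: |BD| = 7.5430
θ=262°: circle(B,4.00) ∩ circle(D,7.00): a=1.5840, h=3.6730
θ=262°:   candidates: C₊=(0.2857,1.9795) cross=27.705; C₋=(2.2145,-5.1087) cross=-27.705
θ=262°:   branch - wants cross < 0 → take C=(2.2145,-5.1087) (cross=-27.705)
θ=262°: ex = (C−B)/|BC| = (0.6232,-0.7820); ey = (0.7820,0.6232)
θ=262°: P = B + 2.34·ex + -2.75·ey = (-0.9707,-5.5244)
θ=306°: B = A + 2.00·(cos306°, sin306°) = (1.1756, -1.6180)
θ=306°: |BD| = 6.0450
θ=306°: circle(B,4.00) ∩ circle(D,7.00): a=0.2930, h=3.9893
θ=306°:   candidates: C₊=(0.3901,2.3041) cross=24.115; C₋=(2.5256,-5.3833) cross=-24.115
θ=306°:   branch - wants cross < 0 → take C=(2.5256,-5.3833) (cross=-24.115)
θ=306°: ex = (C−B)/|BC| = (0.3375,-0.9413); ey = (0.9413,0.3375)
θ=306°: P = B + 2.34·ex + -2.75·ey = (-0.6233,-4.7489)

θ=23°: -1.46 -0.68
θ=69°: -2.25 -0.19
θ=262°: -0.97 -5.52
θ=306°: -0.62 -4.75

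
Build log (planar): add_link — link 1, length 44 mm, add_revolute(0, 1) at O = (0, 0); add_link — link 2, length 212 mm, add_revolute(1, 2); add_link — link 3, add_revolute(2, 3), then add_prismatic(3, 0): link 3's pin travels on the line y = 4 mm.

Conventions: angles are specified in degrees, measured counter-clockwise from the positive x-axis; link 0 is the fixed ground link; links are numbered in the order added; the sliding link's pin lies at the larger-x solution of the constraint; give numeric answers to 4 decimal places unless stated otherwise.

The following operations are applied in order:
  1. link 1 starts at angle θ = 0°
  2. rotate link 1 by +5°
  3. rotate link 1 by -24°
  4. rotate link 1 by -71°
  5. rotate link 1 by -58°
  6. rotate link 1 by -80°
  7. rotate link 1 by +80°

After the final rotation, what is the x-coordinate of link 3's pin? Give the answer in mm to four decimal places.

geometry: r = 44 mm, L = 212 mm, e = 4 mm; θ starts at 0°
rotate link 1 by +5°: θ ← 0° +5° = 5°
rotate link 1 by -24°: θ ← 5° -24° = -19°
rotate link 1 by -71°: θ ← -19° -71° = -90°
rotate link 1 by -58°: θ ← -90° -58° = -148°
rotate link 1 by -80°: θ ← -148° -80° = -228°
rotate link 1 by +80°: θ ← -228° +80° = -148°
crank pin P = (r cos θ, r sin θ) = (-37.314116, -23.316448)
h = r sin θ − e = -23.316448 − 4 = -27.316448
x = r cos θ + √(L² − h²) = -37.314116 + 210.232756 = 172.918640

172.9186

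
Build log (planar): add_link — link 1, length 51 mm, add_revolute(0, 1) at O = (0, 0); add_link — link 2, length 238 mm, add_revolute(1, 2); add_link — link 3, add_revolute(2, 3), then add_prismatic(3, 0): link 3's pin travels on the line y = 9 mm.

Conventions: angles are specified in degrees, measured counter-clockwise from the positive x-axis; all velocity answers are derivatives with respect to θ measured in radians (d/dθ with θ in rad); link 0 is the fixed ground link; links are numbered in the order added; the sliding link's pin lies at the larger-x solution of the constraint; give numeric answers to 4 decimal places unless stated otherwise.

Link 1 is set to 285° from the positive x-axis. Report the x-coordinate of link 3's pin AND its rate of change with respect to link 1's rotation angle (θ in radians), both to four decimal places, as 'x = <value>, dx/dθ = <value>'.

geometry: r = 51 mm, L = 238 mm, e = 9 mm
crank pin P = (r cos θ, r sin θ) = (13.199771, -49.262217)
h = r sin θ − e = -49.262217 − 9 = -58.262217
x = r cos θ + √(L² − h²) = 13.199771 + 230.758562 = 243.958334
dx/dθ = −r sin θ − h·r cos θ/√(L² − h²) (θ in radians; h = -58.262217) = 52.594912

x = 243.9583, dx/dθ = 52.5949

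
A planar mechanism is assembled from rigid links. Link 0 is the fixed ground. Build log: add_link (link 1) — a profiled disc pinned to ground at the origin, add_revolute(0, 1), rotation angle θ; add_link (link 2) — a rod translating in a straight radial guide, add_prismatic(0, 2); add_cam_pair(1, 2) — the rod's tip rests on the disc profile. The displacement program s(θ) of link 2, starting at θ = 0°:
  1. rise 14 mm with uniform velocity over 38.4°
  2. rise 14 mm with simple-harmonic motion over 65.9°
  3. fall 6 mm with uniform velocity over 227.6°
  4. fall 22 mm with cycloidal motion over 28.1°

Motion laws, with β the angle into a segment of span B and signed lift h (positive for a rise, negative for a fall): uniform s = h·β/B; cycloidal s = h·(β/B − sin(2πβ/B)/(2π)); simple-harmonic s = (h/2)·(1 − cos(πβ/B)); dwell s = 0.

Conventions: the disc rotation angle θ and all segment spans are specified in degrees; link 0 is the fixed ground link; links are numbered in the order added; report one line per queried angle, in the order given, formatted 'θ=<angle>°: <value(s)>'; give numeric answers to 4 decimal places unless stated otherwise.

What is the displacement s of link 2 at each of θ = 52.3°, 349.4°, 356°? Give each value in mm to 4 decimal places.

seg 1 [0°–38.4°] uniform, h=14: full span → s += 14 → s = 14.0000
seg 2 [38.4°–104.3°] simple-harmonic, h=14: θ=52.3° here. β=13.9, B=65.9. 14/2·(1 − cos(π·0.2109)) = 1.4814 → s = 15.4814
seg 2 [38.4°–104.3°] simple-harmonic, h=14: full span → s += 14 → s = 28.0000
seg 3 [104.3°–331.9°] uniform, h=-6: full span → s += -6 → s = 22.0000
seg 4 [331.9°–360°] cycloidal, h=-22: θ=349.4° here. β=17.5, B=28.1. -22·(0.6228 − sin(2π·0.6228)/(2π)) = -16.1421 → s = 5.8579
seg 4 [331.9°–360°] cycloidal, h=-22: θ=356° here. β=24.1, B=28.1. -22·(0.8577 − sin(2π·0.8577)/(2π)) = -21.5989 → s = 0.4011

θ=52.3°: 15.4814
θ=349.4°: 5.8579
θ=356°: 0.4011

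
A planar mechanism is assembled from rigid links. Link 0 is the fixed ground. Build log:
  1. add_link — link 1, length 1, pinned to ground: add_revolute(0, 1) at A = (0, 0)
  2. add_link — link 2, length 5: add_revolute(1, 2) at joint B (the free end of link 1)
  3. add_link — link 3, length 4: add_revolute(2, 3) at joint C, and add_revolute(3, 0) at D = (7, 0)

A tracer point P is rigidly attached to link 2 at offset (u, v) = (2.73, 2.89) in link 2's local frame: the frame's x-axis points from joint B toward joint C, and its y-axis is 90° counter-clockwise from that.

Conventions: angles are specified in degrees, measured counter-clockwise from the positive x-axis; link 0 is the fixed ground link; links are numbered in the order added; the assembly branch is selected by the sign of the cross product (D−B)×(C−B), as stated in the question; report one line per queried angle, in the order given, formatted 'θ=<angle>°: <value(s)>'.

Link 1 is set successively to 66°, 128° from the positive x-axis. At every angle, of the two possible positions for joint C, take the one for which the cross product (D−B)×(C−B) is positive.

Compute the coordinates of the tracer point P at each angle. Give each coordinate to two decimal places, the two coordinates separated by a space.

A=(0,0), D=(7.00,0)
θ=66°: B = A + 1.00·(cos66°, sin66°) = (0.4067, 0.9135)
θ=66°: |BD| = 6.6563
θ=66°: circle(B,5.00) ∩ circle(D,4.00): a=4.0042, h=2.9944
θ=66°:   candidates: C₊=(4.7840,3.3301) cross=19.932; C₋=(3.9621,-2.6021) cross=-19.932
θ=66°:   branch + wants cross > 0 → take C=(4.7840,3.3301) (cross=19.932)
θ=66°: ex = (C−B)/|BC| = (0.8755,0.4833); ey = (-0.4833,0.8755)
θ=66°: P = B + 2.73·ex + 2.89·ey = (1.4000,4.7630)
θ=128°: B = A + 1.00·(cos128°, sin128°) = (-0.6157, 0.7880)
θ=128°: |BD| = 7.6563
θ=128°: circle(B,5.00) ∩ circle(D,4.00): a=4.4159, h=2.3452
θ=128°:   candidates: C₊=(4.0182,2.6662) cross=17.955; C₋=(3.5354,-1.9992) cross=-17.955
θ=128°:   branch + wants cross > 0 → take C=(4.0182,2.6662) (cross=17.955)
θ=128°: ex = (C−B)/|BC| = (0.9268,0.3756); ey = (-0.3756,0.9268)
θ=128°: P = B + 2.73·ex + 2.89·ey = (0.8288,4.4919)

θ=66°: 1.40 4.76
θ=128°: 0.83 4.49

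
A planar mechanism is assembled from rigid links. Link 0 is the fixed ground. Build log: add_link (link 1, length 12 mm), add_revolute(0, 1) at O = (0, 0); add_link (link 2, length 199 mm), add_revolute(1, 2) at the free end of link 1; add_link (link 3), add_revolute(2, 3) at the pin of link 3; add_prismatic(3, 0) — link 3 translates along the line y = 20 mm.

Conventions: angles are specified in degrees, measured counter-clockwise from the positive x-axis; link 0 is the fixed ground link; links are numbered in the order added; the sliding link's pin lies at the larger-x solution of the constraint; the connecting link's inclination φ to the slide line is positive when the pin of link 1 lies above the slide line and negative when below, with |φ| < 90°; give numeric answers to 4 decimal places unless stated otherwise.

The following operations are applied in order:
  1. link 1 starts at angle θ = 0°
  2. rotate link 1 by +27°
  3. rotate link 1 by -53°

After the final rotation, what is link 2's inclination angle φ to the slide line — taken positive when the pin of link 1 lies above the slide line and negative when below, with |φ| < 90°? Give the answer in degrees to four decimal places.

geometry: r = 12 mm, L = 199 mm, e = 20 mm; θ starts at 0°
rotate link 1 by +27°: θ ← 0° +27° = 27°
rotate link 1 by -53°: θ ← 27° -53° = -26°
h = r sin θ − e = -5.260454 − 20 = -25.260454
sin φ = h / L = -25.260454 / 199 = -0.12693695
φ = arcsin(-0.12693695) = -7.292626°

-7.2926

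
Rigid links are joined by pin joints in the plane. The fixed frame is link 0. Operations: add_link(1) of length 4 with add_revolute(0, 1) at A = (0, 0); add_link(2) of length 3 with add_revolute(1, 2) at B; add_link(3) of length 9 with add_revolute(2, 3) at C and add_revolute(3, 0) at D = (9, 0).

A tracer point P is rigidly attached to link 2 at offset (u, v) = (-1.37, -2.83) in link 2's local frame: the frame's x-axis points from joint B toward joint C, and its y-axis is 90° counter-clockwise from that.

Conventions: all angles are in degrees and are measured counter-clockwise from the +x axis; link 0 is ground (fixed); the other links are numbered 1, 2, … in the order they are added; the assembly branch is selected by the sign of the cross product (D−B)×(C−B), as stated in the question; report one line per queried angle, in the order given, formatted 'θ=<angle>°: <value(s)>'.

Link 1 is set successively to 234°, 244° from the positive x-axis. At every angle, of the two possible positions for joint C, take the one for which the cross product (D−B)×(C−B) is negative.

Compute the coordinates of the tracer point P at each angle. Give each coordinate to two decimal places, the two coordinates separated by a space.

A=(0,0), D=(9.00,0)
θ=234°: B = A + 4.00·(cos234°, sin234°) = (-2.3511, -3.2361)
θ=234°: |BD| = 11.8034
θ=234°: circle(B,3.00) ∩ circle(D,9.00): a=2.8517, h=0.9314
θ=234°:   candidates: C₊=(0.1360,-1.5585) cross=10.994; C₋=(0.6467,-3.3500) cross=-10.994
θ=234°:   branch - wants cross < 0 → take C=(0.6467,-3.3500) (cross=-10.994)
θ=234°: ex = (C−B)/|BC| = (0.9993,-0.0380); ey = (0.0380,0.9993)
θ=234°: P = B + -1.37·ex + -2.83·ey = (-3.8276,-6.0120)
θ=244°: B = A + 4.00·(cos244°, sin244°) = (-1.7535, -3.5952)
θ=244°: |BD| = 11.3386
θ=244°: circle(B,3.00) ∩ circle(D,9.00): a=2.4943, h=1.6669
θ=244°:   candidates: C₊=(0.0835,-1.2234) cross=18.901; C₋=(1.1406,-4.3852) cross=-18.901
θ=244°:   branch - wants cross < 0 → take C=(1.1406,-4.3852) (cross=-18.901)
θ=244°: ex = (C−B)/|BC| = (0.9647,-0.2633); ey = (0.2633,0.9647)
θ=244°: P = B + -1.37·ex + -2.83·ey = (-3.8204,-5.9645)

θ=234°: -3.83 -6.01
θ=244°: -3.82 -5.96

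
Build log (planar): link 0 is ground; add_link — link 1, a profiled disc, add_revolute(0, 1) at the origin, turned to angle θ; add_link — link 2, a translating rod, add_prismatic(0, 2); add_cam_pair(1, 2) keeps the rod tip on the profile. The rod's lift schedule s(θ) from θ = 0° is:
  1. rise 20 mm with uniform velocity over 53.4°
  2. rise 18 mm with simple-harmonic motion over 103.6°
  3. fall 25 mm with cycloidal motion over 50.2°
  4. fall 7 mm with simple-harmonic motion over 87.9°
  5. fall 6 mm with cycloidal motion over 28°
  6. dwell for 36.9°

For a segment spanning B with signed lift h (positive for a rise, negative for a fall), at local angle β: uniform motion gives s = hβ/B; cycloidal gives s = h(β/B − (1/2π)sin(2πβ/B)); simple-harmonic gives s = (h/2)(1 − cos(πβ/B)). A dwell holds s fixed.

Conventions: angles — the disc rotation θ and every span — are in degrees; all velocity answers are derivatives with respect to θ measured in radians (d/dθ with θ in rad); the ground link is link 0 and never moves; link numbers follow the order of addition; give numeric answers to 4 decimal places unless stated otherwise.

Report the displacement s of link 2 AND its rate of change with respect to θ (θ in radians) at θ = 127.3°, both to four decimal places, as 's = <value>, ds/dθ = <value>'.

seg 1 [0°–53.4°] uniform, h=20: full span → s += 20 → s = 20.0000
seg 2 [53.4°–157°] simple-harmonic, h=18: θ=127.3° here. β=73.9, B=103.6. 18/2·(1 − cos(π·0.7133)) = 14.5900 → s = 34.5900
velocity in seg [53.4°–157°] (simple-harmonic), θ in radians: β = 73.9° = 1.2898 rad, B = 103.6° = 1.8082 rad; ds/dθ = (πh/(2B)) sin(πβ/B) = (π·18/(2·1.8082)) sin(π·0.7133) = 12.255059 mm/rad

s = 34.5900, ds/dθ = 12.2551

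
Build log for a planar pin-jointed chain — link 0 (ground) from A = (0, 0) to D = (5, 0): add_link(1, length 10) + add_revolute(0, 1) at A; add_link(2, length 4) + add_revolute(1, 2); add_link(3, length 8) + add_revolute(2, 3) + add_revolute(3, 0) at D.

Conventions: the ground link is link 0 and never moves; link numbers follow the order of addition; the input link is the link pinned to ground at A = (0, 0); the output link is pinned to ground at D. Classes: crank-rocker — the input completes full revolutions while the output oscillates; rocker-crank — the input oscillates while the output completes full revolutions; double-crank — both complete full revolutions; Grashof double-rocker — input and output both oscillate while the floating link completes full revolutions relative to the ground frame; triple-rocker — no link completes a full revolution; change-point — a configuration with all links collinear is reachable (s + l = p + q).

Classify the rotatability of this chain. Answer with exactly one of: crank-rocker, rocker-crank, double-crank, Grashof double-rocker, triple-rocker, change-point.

lengths: ground=5, input=10, coupler=4, output=8
sorted: s=4 (shortest), l=10 (longest), p+q=13
s + l = 14 vs p + q = 13
s + l > p + q → non-Grashof → no link fully rotates → triple-rocker

triple-rocker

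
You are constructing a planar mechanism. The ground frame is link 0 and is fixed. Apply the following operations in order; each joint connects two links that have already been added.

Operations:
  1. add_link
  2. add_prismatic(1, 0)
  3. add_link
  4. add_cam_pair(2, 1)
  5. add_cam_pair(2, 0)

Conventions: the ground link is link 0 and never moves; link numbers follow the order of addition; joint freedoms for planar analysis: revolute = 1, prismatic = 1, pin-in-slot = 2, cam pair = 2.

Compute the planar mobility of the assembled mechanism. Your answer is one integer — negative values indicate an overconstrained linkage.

(L,J1,J2)=(1,0,0); link0 fixed
link1: (2,0,0)
P 1-0 [J1]: (2,1,0)
link2: (3,1,0)
C 2-1 [J2]: (3,1,1)
C 2-0 [J2]: (3,1,2)
Grübler: 3·2 − 2·1 − 2 = 2

M = 2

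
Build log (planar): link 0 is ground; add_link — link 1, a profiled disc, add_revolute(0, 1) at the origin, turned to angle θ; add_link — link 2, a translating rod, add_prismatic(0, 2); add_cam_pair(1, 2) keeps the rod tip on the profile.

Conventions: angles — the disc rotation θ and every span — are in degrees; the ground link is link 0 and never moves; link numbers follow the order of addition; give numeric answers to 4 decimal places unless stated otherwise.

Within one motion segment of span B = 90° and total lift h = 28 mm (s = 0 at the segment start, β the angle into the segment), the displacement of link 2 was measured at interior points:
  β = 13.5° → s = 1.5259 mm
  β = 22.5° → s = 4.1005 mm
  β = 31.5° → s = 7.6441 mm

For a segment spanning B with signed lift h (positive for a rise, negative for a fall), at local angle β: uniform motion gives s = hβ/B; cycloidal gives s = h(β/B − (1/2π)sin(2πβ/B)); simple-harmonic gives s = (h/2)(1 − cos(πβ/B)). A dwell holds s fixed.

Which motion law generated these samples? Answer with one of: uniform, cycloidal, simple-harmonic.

candidates at β/B = r: uniform s = h·r (linear in β); cycloidal s = h·(r − sin(2πr)/(2π)); simple-harmonic s = (h/2)(1 − cos(πr))
β=13.5°: printed 1.5259 | uniform 4.2000, cycloidal 0.5947, simple-harmonic 1.5259
β=22.5°: printed 4.1005 | uniform 7.0000, cycloidal 2.5437, simple-harmonic 4.1005
β=31.5°: printed 7.6441 | uniform 9.8000, cycloidal 6.1947, simple-harmonic 7.6441
only one law matches every sample → simple-harmonic

simple-harmonic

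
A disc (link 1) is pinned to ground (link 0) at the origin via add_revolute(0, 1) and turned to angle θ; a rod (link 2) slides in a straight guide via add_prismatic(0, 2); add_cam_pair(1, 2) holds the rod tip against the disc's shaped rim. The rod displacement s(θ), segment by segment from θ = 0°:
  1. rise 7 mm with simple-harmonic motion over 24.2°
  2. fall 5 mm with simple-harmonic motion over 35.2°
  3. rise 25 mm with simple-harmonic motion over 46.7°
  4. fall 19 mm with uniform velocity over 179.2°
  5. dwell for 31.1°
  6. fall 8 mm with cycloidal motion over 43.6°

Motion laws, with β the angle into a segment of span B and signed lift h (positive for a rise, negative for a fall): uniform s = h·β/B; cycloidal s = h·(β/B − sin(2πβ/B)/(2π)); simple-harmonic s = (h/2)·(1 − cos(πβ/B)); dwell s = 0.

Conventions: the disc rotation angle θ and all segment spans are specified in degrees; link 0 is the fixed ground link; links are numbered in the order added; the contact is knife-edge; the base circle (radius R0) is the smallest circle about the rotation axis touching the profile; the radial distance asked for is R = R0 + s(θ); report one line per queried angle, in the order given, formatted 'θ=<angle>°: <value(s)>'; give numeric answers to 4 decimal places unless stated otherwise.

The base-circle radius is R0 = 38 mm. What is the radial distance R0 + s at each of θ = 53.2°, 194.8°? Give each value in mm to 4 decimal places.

segment 1 (0° to 24.2°, simple-harmonic, h = 7) is passed completely: s = 0.0000 + (7) = 7.0000
θ = 53.2° falls in segment 2 (24.2° to 59.4°, simple-harmonic, h = -5): β = 53.2 − 24.2 = 29°, B = 35.2°; Δs = -5/2·(1 − cos(π·0.8239)) = -4.6269; s = 7.0000 − 4.6269 = 2.3731
segment 2 (24.2° to 59.4°, simple-harmonic, h = -5) is passed completely: s = 7.0000 + (-5) = 2.0000
segment 3 (59.4° to 106.1°, simple-harmonic, h = 25) is passed completely: s = 2.0000 + (25) = 27.0000
θ = 194.8° falls in segment 4 (106.1° to 285.3°, uniform, h = -19): β = 194.8 − 106.1 = 88.7°, B = 179.2°; Δs = -19·88.7/179.2 = -9.4046; s = 27.0000 − 9.4046 = 17.5954
θ=53.2°: R = R0 + s = 38 + 2.3731 = 40.3731
θ=194.8°: R = R0 + s = 38 + 17.5954 = 55.5954

θ=53.2°: 40.3731
θ=194.8°: 55.5954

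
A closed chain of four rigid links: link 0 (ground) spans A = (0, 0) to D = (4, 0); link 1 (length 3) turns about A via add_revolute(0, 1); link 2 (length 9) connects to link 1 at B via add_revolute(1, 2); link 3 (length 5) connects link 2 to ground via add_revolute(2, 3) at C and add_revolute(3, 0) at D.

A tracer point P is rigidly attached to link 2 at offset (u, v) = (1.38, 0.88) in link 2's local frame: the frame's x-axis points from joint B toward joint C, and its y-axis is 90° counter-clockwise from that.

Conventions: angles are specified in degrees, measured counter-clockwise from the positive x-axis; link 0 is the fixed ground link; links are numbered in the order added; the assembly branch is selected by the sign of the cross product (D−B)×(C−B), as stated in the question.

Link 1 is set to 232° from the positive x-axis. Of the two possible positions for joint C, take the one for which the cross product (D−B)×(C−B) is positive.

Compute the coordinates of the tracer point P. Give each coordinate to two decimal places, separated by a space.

A=(0,0), D=(4.00,0)
B = A + 3.00·(cos232°, sin232°) = (-1.8470, -2.3640)
|BD| = 6.3068
circle(B,9.00) ∩ circle(D,5.00): a=7.5931, h=4.8317
  candidates: C₊=(3.3813,4.9616) cross=30.473; C₋=(7.0036,-3.9973) cross=-30.473
  branch + wants cross > 0 → take C=(3.3813,4.9616) (cross=30.473)
ex = (C−B)/|BC| = (0.5809,0.8140); ey = (-0.8140,0.5809)
P = B + 1.38·ex + 0.88·ey = (-1.7616,-0.7296)

-1.76 -0.73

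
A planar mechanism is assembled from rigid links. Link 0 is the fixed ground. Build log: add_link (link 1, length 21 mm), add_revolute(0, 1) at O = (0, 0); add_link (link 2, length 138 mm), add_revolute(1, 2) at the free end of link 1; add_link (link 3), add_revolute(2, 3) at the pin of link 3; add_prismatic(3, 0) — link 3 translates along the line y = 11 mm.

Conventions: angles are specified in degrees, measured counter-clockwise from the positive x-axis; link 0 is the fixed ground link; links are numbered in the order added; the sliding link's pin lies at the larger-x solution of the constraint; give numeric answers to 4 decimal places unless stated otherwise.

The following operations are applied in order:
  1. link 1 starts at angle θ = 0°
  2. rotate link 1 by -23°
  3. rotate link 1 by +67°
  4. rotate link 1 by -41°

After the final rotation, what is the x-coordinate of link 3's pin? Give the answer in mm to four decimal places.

geometry: r = 21 mm, L = 138 mm, e = 11 mm; θ starts at 0°
rotate link 1 by -23°: θ ← 0° -23° = -23°
rotate link 1 by +67°: θ ← -23° +67° = 44°
rotate link 1 by -41°: θ ← 44° -41° = 3°
crank pin P = (r cos θ, r sin θ) = (20.971220, 1.099055)
h = r sin θ − e = 1.099055 − 11 = -9.900945
x = r cos θ + √(L² − h²) = 20.971220 + 137.644365 = 158.615585

158.6156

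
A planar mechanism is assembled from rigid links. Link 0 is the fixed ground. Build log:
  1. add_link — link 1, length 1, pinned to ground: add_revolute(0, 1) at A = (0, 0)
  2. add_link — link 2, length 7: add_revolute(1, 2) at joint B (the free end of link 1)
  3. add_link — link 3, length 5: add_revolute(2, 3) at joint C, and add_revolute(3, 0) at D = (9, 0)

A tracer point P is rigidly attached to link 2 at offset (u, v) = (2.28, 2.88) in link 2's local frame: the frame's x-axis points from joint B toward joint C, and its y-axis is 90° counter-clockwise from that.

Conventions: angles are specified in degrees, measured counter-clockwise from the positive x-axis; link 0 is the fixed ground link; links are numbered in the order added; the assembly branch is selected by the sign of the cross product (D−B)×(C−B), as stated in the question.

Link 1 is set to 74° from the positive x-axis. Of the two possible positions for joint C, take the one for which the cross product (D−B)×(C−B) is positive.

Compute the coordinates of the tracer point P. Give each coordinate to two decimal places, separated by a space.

A=(0,0), D=(9.00,0)
B = A + 1.00·(cos74°, sin74°) = (0.2756, 0.9613)
|BD| = 8.7772
circle(B,7.00) ∩ circle(D,5.00): a=5.7558, h=3.9839
  candidates: C₊=(6.4331,4.2908) cross=34.967; C₋=(5.5605,-3.6290) cross=-34.967
  branch + wants cross > 0 → take C=(6.4331,4.2908) (cross=34.967)
ex = (C−B)/|BC| = (0.8796,0.4756); ey = (-0.4756,0.8796)
P = B + 2.28·ex + 2.88·ey = (0.9113,4.5791)

0.91 4.58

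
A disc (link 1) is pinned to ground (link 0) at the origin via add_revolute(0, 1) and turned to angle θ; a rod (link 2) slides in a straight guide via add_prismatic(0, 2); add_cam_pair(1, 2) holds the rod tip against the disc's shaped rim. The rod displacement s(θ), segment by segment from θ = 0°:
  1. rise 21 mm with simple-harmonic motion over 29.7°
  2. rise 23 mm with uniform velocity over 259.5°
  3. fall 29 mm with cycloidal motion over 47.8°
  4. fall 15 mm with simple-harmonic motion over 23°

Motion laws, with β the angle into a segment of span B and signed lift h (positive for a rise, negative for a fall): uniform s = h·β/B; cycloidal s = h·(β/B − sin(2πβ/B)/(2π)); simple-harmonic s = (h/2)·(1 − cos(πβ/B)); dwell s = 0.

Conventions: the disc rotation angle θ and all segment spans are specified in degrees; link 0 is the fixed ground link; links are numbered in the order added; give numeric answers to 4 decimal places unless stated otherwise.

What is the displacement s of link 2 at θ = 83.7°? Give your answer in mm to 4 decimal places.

segment 1 (0° to 29.7°, simple-harmonic, h = 21) is passed completely: s = 0.0000 + (21) = 21.0000
θ = 83.7° falls in segment 2 (29.7° to 289.2°, uniform, h = 23): β = 83.7 − 29.7 = 54°, B = 259.5°; Δs = 23·54/259.5 = 4.7861; s = 21.0000 + 4.7861 = 25.7861

25.7861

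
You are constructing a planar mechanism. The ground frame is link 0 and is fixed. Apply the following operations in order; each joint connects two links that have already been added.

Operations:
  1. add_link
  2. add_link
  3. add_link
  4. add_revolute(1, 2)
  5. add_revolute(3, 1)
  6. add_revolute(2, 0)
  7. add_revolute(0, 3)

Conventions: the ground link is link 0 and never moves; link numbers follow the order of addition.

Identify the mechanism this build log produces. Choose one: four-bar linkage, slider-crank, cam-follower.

links: 4 (incl. ground); joints: 4 revolute, 0 prismatic, 0 higher (cam) pair, forming one closed loop
4 links in a single 4R loop → four-bar linkage

four-bar linkage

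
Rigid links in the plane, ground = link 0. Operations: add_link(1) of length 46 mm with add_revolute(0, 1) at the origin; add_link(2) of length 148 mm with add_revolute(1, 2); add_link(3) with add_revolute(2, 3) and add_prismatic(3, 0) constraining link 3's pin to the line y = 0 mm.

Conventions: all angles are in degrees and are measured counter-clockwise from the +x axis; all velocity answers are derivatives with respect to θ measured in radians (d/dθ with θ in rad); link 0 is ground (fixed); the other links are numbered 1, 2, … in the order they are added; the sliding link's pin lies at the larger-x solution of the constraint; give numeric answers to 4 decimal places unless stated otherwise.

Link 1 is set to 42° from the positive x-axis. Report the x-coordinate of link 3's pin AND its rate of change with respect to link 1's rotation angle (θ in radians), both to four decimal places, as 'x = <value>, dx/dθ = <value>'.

geometry: r = 46 mm, L = 148 mm, e = 0 mm
crank pin P = (r cos θ, r sin θ) = (34.184662, 30.780008)
h = r sin θ − e = 30.780008 − 0 = 30.780008
x = r cos θ + √(L² − h²) = 34.184662 + 144.763915 = 178.948577
dx/dθ = −r sin θ − h·r cos θ/√(L² − h²) (θ in radians; h = 30.780008) = -38.048423

x = 178.9486, dx/dθ = -38.0484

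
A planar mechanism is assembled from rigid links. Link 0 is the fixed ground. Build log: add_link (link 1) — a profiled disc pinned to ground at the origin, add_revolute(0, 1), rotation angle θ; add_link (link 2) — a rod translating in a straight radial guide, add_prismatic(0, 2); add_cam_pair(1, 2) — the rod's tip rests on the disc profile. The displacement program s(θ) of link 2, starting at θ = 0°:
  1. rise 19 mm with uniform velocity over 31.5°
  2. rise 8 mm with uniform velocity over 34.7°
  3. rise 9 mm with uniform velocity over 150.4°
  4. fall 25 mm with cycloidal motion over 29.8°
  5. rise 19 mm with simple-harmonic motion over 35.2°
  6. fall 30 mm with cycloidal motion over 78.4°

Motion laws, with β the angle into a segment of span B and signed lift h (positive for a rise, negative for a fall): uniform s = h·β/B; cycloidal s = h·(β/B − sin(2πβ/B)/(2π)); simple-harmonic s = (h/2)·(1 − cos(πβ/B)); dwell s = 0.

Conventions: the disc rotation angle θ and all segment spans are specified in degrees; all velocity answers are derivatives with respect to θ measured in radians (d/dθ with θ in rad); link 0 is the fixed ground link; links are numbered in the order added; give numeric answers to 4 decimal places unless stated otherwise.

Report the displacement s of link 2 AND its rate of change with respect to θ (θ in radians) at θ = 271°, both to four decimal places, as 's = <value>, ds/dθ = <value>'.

seg 1 [0°–31.5°] uniform, h=19: full span → s += 19 → s = 19.0000
seg 2 [31.5°–66.2°] uniform, h=8: full span → s += 8 → s = 27.0000
seg 3 [66.2°–216.6°] uniform, h=9: full span → s += 9 → s = 36.0000
seg 4 [216.6°–246.4°] cycloidal, h=-25: full span → s += -25 → s = 11.0000
seg 5 [246.4°–281.6°] simple-harmonic, h=19: θ=271° here. β=24.6, B=35.2. 19/2·(1 − cos(π·0.6989)) = 15.0565 → s = 26.0565
velocity in seg [246.4°–281.6°] (simple-harmonic), θ in radians: β = 24.6° = 0.4294 rad, B = 35.2° = 0.6144 rad; ds/dθ = (πh/(2B)) sin(πβ/B) = (π·19/(2·0.6144)) sin(π·0.6989) = 39.403366 mm/rad

s = 26.0565, ds/dθ = 39.4034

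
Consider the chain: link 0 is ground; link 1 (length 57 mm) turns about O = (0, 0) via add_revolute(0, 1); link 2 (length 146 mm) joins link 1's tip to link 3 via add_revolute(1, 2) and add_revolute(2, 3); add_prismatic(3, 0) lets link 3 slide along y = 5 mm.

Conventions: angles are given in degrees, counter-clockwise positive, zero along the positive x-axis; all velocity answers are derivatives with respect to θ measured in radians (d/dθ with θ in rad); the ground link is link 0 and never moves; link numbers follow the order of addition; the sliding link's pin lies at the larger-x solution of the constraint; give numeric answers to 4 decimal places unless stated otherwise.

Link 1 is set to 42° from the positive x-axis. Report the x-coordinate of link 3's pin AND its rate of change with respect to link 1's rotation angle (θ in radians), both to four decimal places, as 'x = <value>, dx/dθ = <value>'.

geometry: r = 57 mm, L = 146 mm, e = 5 mm
crank pin P = (r cos θ, r sin θ) = (42.359255, 38.140445)
h = r sin θ − e = 38.140445 − 5 = 33.140445
x = r cos θ + √(L² − h²) = 42.359255 + 142.188997 = 184.548252
dx/dθ = −r sin θ − h·r cos θ/√(L² − h²) (θ in radians; h = 33.140445) = -48.013252

x = 184.5483, dx/dθ = -48.0133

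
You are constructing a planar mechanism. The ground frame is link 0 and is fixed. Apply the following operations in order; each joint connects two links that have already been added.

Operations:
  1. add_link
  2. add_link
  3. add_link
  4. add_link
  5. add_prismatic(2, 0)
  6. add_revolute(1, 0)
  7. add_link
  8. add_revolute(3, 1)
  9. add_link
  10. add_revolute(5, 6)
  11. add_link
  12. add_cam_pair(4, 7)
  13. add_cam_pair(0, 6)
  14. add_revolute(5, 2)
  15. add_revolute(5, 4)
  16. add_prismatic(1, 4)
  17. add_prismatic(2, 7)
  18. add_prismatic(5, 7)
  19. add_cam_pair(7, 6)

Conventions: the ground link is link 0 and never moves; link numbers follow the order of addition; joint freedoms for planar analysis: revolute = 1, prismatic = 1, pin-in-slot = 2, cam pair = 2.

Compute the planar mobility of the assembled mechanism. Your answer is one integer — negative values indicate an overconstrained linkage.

L=1 J1=0 J2=0
add link → L=2 J1=0 J2=0
add link → L=3 J1=0 J2=0
add link → L=4 J1=0 J2=0
add link → L=5 J1=0 J2=0
P@2,0 dof=1 J1 → L=5 J1=1 J2=0
R@1,0 dof=1 J1 → L=5 J1=2 J2=0
add link → L=6 J1=2 J2=0
R@3,1 dof=1 J1 → L=6 J1=3 J2=0
add link → L=7 J1=3 J2=0
R@5,6 dof=1 J1 → L=7 J1=4 J2=0
add link → L=8 J1=4 J2=0
C@4,7 dof=2 J2 → L=8 J1=4 J2=1
C@0,6 dof=2 J2 → L=8 J1=4 J2=2
R@5,2 dof=1 J1 → L=8 J1=5 J2=2
R@5,4 dof=1 J1 → L=8 J1=6 J2=2
P@1,4 dof=1 J1 → L=8 J1=7 J2=2
P@2,7 dof=1 J1 → L=8 J1=8 J2=2
P@5,7 dof=1 J1 → L=8 J1=9 J2=2
C@7,6 dof=2 J2 → L=8 J1=9 J2=3
M=3(L−1)−2J1−J2=3·7−2·9−3=0

M = 0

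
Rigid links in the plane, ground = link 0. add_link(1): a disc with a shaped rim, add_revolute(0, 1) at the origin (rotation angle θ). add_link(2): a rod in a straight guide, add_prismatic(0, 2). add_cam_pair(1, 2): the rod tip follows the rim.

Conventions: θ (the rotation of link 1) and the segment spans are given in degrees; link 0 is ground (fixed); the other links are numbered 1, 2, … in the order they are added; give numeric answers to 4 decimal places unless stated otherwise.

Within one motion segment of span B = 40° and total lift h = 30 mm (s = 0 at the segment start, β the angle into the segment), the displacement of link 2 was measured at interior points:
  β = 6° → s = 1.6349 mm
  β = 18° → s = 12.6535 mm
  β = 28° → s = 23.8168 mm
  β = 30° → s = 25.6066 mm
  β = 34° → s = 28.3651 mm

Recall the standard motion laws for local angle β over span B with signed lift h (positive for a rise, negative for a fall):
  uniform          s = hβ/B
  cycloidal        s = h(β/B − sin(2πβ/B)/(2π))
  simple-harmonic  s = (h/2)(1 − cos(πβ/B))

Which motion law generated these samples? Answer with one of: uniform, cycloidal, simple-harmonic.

candidates at β/B = r: uniform s = h·r (linear in β); cycloidal s = h·(r − sin(2πr)/(2π)); simple-harmonic s = (h/2)(1 − cos(πr))
β=6°: printed 1.6349 | uniform 4.5000, cycloidal 0.6372, simple-harmonic 1.6349
β=18°: printed 12.6535 | uniform 13.5000, cycloidal 12.0246, simple-harmonic 12.6535
β=28°: printed 23.8168 | uniform 21.0000, cycloidal 25.5410, simple-harmonic 23.8168
β=30°: printed 25.6066 | uniform 22.5000, cycloidal 27.2746, simple-harmonic 25.6066
β=34°: printed 28.3651 | uniform 25.5000, cycloidal 29.3628, simple-harmonic 28.3651
only one law matches every sample → simple-harmonic

simple-harmonic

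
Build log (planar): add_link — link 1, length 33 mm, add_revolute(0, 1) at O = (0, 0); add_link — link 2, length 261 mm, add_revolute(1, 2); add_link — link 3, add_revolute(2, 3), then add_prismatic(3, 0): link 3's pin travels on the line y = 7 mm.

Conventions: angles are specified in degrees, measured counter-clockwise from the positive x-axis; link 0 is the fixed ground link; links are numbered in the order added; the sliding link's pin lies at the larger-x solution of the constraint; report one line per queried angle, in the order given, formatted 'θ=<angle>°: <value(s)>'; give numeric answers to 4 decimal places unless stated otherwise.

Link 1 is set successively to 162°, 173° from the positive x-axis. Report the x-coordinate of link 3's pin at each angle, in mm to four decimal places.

geometry: r = 33 mm, L = 261 mm, e = 7 mm
θ=162°: crank pin P = (r cos θ, r sin θ) = (-31.384865, 10.197561)
θ=162°: h = r sin θ − e = 10.197561 − 7 = 3.197561
θ=162°: x = r cos θ + √(L² − h²) = -31.384865 + 260.980412 = 229.595547
θ=173°: crank pin P = (r cos θ, r sin θ) = (-32.754023, 4.021688)
θ=173°: h = r sin θ − e = 4.021688 − 7 = -2.978312
θ=173°: x = r cos θ + √(L² − h²) = -32.754023 + 260.983006 = 228.228983

θ=162°: 229.5955
θ=173°: 228.2290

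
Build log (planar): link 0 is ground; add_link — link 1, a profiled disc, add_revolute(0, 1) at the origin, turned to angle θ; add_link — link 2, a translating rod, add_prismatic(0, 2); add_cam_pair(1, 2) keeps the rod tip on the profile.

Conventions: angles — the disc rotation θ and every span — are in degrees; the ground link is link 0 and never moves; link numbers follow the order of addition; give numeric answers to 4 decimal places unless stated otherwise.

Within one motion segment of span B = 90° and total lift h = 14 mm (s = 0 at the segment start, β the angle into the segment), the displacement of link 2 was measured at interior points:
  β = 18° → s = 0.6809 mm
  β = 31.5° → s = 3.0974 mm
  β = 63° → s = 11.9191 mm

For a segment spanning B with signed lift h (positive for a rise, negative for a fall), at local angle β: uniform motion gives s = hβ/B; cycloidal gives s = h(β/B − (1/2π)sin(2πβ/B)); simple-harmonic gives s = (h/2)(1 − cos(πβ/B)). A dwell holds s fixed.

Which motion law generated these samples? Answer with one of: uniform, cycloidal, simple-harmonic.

candidates at β/B = r: uniform s = h·r (linear in β); cycloidal s = h·(r − sin(2πr)/(2π)); simple-harmonic s = (h/2)(1 − cos(πr))
β=18°: printed 0.6809 | uniform 2.8000, cycloidal 0.6809, simple-harmonic 1.3369
β=31.5°: printed 3.0974 | uniform 4.9000, cycloidal 3.0974, simple-harmonic 3.8221
β=63°: printed 11.9191 | uniform 9.8000, cycloidal 11.9191, simple-harmonic 11.1145
only one law matches every sample → cycloidal

cycloidal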